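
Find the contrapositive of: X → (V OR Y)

Contrapositive: NOT (V OR Y) → NOT X
Note: A statement and its contrapositive are logically equivalent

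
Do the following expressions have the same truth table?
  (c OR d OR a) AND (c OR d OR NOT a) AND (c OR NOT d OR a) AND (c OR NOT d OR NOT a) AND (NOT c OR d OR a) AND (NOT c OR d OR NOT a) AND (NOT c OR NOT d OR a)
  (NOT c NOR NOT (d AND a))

Yes, they are equivalent — the two output columns agree on all 8 assignments:
c | d | a | Expression 1 | Expression 2
---------------------------------------
0 | 0 | 0 | 0 | 0
0 | 0 | 1 | 0 | 0
0 | 1 | 0 | 0 | 0
0 | 1 | 1 | 0 | 0
1 | 0 | 0 | 0 | 0
1 | 0 | 1 | 0 | 0
1 | 1 | 0 | 0 | 0
1 | 1 | 1 | 1 | 1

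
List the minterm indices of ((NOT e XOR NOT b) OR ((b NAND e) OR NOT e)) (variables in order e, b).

Σm(0, 1, 2) = (NOT e AND NOT b) OR (NOT e AND b) OR (e AND NOT b)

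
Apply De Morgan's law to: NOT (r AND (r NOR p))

NOT r OR NOT (r NOR p)
De Morgan's: NOT(AND of terms) = OR of negations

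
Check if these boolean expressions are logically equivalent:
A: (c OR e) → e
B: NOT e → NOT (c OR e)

Yes, Contrapositive is always equivalent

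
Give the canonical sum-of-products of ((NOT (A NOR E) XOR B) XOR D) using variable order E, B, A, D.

Σm(1, 2, 4, 7, 8, 10, 13, 15) = (NOT E AND NOT B AND NOT A AND D) OR (NOT E AND NOT B AND A AND NOT D) OR (NOT E AND B AND NOT A AND NOT D) OR (NOT E AND B AND A AND D) OR (E AND NOT B AND NOT A AND NOT D) OR (E AND NOT B AND A AND NOT D) OR (E AND B AND NOT A AND D) OR (E AND B AND A AND D)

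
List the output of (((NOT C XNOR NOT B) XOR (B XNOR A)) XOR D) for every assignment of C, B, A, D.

C | B | A | D | Output
----------------------
0 | 0 | 0 | 0 | 0
0 | 0 | 0 | 1 | 1
0 | 0 | 1 | 0 | 1
0 | 0 | 1 | 1 | 0
0 | 1 | 0 | 0 | 0
0 | 1 | 0 | 1 | 1
0 | 1 | 1 | 0 | 1
0 | 1 | 1 | 1 | 0
1 | 0 | 0 | 0 | 1
1 | 0 | 0 | 1 | 0
1 | 0 | 1 | 0 | 0
1 | 0 | 1 | 1 | 1
1 | 1 | 0 | 0 | 1
1 | 1 | 0 | 1 | 0
1 | 1 | 1 | 0 | 0
1 | 1 | 1 | 1 | 1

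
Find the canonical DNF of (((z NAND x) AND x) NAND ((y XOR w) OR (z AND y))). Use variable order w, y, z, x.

(NOT w AND NOT y AND NOT z AND NOT x) OR (NOT w AND NOT y AND NOT z AND x) OR (NOT w AND NOT y AND z AND NOT x) OR (NOT w AND NOT y AND z AND x) OR (NOT w AND y AND NOT z AND NOT x) OR (NOT w AND y AND z AND NOT x) OR (NOT w AND y AND z AND x) OR (w AND NOT y AND NOT z AND NOT x) OR (w AND NOT y AND z AND NOT x) OR (w AND NOT y AND z AND x) OR (w AND y AND NOT z AND NOT x) OR (w AND y AND NOT z AND x) OR (w AND y AND z AND NOT x) OR (w AND y AND z AND x)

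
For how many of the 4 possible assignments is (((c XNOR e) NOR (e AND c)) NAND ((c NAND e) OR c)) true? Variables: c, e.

Satisfying assignments: (0,0), (1,1)
Count: 2 out of 4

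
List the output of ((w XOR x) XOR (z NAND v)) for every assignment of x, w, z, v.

x | w | z | v | Output
----------------------
0 | 0 | 0 | 0 | 1
0 | 0 | 0 | 1 | 1
0 | 0 | 1 | 0 | 1
0 | 0 | 1 | 1 | 0
0 | 1 | 0 | 0 | 0
0 | 1 | 0 | 1 | 0
0 | 1 | 1 | 0 | 0
0 | 1 | 1 | 1 | 1
1 | 0 | 0 | 0 | 0
1 | 0 | 0 | 1 | 0
1 | 0 | 1 | 0 | 0
1 | 0 | 1 | 1 | 1
1 | 1 | 0 | 0 | 1
1 | 1 | 0 | 1 | 1
1 | 1 | 1 | 0 | 1
1 | 1 | 1 | 1 | 0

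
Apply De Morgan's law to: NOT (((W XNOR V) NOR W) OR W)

NOT ((W XNOR V) NOR W) AND NOT W
De Morgan's: NOT(OR of terms) = AND of negations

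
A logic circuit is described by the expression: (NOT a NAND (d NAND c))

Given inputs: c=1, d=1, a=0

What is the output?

Substituting: (NOT 0 NAND (1 NAND 1))
= 1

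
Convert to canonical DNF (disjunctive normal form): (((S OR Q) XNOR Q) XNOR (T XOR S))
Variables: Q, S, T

(NOT Q AND NOT S AND T) OR (NOT Q AND S AND T) OR (Q AND NOT S AND T) OR (Q AND S AND NOT T)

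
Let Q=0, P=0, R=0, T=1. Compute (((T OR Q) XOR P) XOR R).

Substituting: (((1 OR 0) XOR 0) XOR 0)
= 1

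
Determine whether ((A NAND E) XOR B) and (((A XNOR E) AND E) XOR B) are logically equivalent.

No. Counterexample: with E=0, B=0, A=0, Expression 1 = 1 but Expression 2 = 0.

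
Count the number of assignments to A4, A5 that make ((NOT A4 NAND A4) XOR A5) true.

Satisfying assignments: (0,0), (1,0)
Count: 2 out of 4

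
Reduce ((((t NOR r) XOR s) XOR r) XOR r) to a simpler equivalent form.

By XOR self-cancellation ((E XOR v) XOR v = E):
= ((t NOR r) XOR s)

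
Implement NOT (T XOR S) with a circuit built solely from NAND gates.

(((T NAND (T NAND S)) NAND (S NAND (T NAND S))) NAND ((T NAND (T NAND S)) NAND (S NAND (T NAND S))))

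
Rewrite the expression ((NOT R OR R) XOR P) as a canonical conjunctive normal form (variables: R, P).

(R OR NOT P) AND (NOT R OR NOT P)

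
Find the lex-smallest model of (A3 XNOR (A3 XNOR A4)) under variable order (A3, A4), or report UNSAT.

A3=0, A4=1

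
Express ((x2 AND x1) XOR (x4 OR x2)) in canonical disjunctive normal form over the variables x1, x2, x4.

(NOT x1 AND NOT x2 AND x4) OR (NOT x1 AND x2 AND NOT x4) OR (NOT x1 AND x2 AND x4) OR (x1 AND NOT x2 AND x4)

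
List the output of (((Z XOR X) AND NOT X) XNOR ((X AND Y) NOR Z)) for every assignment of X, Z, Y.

X | Z | Y | Output
------------------
0 | 0 | 0 | 0
0 | 0 | 1 | 0
0 | 1 | 0 | 0
0 | 1 | 1 | 0
1 | 0 | 0 | 0
1 | 0 | 1 | 1
1 | 1 | 0 | 1
1 | 1 | 1 | 1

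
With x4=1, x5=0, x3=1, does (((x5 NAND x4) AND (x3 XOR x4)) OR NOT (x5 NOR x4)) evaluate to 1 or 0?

Substituting: (((0 NAND 1) AND (1 XOR 1)) OR NOT (0 NOR 1))
= 1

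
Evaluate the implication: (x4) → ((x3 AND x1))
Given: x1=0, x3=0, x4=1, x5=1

Antecedent (x4) = 1; consequent ((x3 AND x1)) = 0.
1 → 0 = 0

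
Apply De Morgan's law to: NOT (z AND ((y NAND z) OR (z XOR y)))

NOT z OR NOT ((y NAND z) OR (z XOR y))
De Morgan's: NOT(AND of terms) = OR of negations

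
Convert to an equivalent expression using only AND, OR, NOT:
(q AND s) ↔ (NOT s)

((q AND s) AND (NOT s)) OR (NOT (q AND s) AND s)
(Biconditional = both true or both false)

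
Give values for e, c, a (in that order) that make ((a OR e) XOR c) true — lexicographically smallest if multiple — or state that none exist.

e=0, c=0, a=1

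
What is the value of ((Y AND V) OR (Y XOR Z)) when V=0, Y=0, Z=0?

Substituting: ((0 AND 0) OR (0 XOR 0))
= 0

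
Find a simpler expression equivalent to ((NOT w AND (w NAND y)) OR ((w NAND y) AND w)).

By distribution ((E AND v) OR (E AND NOT v) = E):
= (w NAND y)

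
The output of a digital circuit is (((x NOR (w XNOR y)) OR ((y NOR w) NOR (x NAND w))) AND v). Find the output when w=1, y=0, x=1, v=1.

Substituting: (((1 NOR (1 XNOR 0)) OR ((0 NOR 1) NOR (1 NAND 1))) AND 1)
= 1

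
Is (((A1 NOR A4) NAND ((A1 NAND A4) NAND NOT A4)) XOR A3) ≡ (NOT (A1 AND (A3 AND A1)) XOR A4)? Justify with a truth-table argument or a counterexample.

No. Counterexample: with A4=0, A1=0, A3=1, Expression 1 = 0 but Expression 2 = 1.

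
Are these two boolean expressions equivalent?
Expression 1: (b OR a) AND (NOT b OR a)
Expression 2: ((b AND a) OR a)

Yes, they are equivalent — the two output columns agree on all 4 assignments:
b | a | Expression 1 | Expression 2
-----------------------------------
0 | 0 | 0 | 0
0 | 1 | 1 | 1
1 | 0 | 0 | 0
1 | 1 | 1 | 1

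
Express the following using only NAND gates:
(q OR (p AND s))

((q NAND q) NAND (((p NAND s) NAND (p NAND s)) NAND ((p NAND s) NAND (p NAND s))))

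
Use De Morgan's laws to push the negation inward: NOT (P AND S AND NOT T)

NOT P OR NOT S OR T
De Morgan's: NOT(AND of terms) = OR of negations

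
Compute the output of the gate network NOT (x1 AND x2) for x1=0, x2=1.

Substituting: NOT (0 AND 1)
= 1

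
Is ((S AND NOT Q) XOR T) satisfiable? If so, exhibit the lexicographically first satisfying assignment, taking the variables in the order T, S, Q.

T=0, S=1, Q=0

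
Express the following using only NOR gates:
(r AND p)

((r NOR r) NOR (p NOR p))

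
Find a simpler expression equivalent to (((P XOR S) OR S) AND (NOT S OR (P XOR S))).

By distribution ((E OR v) AND (E OR NOT v) = E):
= (P XOR S)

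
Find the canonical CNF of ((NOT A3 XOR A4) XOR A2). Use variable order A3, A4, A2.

(A3 OR A4 OR NOT A2) AND (A3 OR NOT A4 OR A2) AND (NOT A3 OR A4 OR A2) AND (NOT A3 OR NOT A4 OR NOT A2)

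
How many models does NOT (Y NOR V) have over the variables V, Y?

Satisfying assignments: (0,1), (1,0), (1,1)
Count: 3 out of 4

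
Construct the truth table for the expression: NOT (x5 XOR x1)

x5 | x1 | Output
----------------
0 | 0 | 1
0 | 1 | 0
1 | 0 | 0
1 | 1 | 1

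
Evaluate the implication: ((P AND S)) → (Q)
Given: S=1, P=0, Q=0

Antecedent ((P AND S)) = 0; consequent (Q) = 0.
0 → 0 = 1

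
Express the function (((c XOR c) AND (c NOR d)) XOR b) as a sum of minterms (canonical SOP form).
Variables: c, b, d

Σm(2, 3, 6, 7) = (NOT c AND b AND NOT d) OR (NOT c AND b AND d) OR (c AND b AND NOT d) OR (c AND b AND d)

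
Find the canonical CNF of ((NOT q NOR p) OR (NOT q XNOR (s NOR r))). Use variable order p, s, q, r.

(p OR s OR q OR NOT r) AND (p OR NOT s OR q OR r) AND (p OR NOT s OR q OR NOT r) AND (NOT p OR s OR q OR NOT r) AND (NOT p OR s OR NOT q OR r) AND (NOT p OR NOT s OR q OR r) AND (NOT p OR NOT s OR q OR NOT r)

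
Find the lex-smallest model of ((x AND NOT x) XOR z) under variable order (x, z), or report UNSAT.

x=0, z=1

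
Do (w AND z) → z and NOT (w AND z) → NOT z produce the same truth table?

No, Inverse is not equivalent to original (counterexample: z=1, w=0)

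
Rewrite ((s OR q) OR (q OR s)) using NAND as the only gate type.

((((s NAND s) NAND (q NAND q)) NAND ((s NAND s) NAND (q NAND q))) NAND (((q NAND q) NAND (s NAND s)) NAND ((q NAND q) NAND (s NAND s))))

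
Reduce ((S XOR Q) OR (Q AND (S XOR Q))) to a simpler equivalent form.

By absorption (E OR (E AND v) = E):
= (S XOR Q)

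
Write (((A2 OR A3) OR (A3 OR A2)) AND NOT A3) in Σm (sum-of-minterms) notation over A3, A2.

Σm(1) = (NOT A3 AND A2)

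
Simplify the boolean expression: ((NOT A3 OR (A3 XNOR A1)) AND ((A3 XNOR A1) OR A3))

By distribution ((E OR v) AND (E OR NOT v) = E):
= (A3 XNOR A1)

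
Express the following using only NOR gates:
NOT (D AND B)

(((D NOR D) NOR (B NOR B)) NOR ((D NOR D) NOR (B NOR B)))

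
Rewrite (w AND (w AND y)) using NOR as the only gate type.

((w NOR w) NOR (((w NOR w) NOR (y NOR y)) NOR ((w NOR w) NOR (y NOR y))))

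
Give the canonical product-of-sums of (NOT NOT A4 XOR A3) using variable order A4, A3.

ΠM(0, 3) = (A4 OR A3) AND (NOT A4 OR NOT A3)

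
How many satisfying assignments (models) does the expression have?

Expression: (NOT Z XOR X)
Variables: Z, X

Satisfying assignments: (0,0), (1,1)
Count: 2 out of 4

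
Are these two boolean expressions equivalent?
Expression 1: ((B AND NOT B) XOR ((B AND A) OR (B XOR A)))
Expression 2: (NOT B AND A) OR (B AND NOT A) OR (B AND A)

Yes, they are equivalent — the two output columns agree on all 4 assignments:
B | A | Expression 1 | Expression 2
-----------------------------------
0 | 0 | 0 | 0
0 | 1 | 1 | 1
1 | 0 | 1 | 1
1 | 1 | 1 | 1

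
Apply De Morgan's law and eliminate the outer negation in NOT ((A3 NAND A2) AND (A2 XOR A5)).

NOT (A3 NAND A2) OR NOT (A2 XOR A5)
De Morgan's: NOT(AND of terms) = OR of negations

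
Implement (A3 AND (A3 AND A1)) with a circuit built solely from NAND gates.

((A3 NAND ((A3 NAND A1) NAND (A3 NAND A1))) NAND (A3 NAND ((A3 NAND A1) NAND (A3 NAND A1))))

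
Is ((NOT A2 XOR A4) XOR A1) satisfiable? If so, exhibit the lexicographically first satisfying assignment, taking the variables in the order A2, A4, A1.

A2=0, A4=0, A1=0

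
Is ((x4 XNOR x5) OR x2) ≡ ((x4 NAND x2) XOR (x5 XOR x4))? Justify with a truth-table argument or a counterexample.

No. Counterexample: with x2=1, x4=0, x5=1, Expression 1 = 1 but Expression 2 = 0.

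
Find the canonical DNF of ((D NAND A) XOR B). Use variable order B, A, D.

(NOT B AND NOT A AND NOT D) OR (NOT B AND NOT A AND D) OR (NOT B AND A AND NOT D) OR (B AND A AND D)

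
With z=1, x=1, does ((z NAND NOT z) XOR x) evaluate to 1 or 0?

Substituting: ((1 NAND NOT 1) XOR 1)
= 0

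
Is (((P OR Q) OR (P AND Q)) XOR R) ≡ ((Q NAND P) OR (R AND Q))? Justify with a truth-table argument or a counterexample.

No. Counterexample: with Q=0, R=0, P=0, Expression 1 = 0 but Expression 2 = 1.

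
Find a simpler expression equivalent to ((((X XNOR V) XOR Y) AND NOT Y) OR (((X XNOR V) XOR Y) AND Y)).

By distribution ((E AND v) OR (E AND NOT v) = E):
= ((X XNOR V) XOR Y)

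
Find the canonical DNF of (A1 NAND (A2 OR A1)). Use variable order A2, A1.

(NOT A2 AND NOT A1) OR (A2 AND NOT A1)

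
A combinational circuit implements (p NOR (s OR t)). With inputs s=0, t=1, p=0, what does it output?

Substituting: (0 NOR (0 OR 1))
= 0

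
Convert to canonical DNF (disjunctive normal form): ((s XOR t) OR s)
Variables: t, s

(NOT t AND s) OR (t AND NOT s) OR (t AND s)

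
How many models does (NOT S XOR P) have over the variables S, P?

Satisfying assignments: (0,0), (1,1)
Count: 2 out of 4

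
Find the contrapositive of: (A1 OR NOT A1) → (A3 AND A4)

Contrapositive: NOT (A3 AND A4) → NOT (A1 OR NOT A1)
Note: A statement and its contrapositive are logically equivalent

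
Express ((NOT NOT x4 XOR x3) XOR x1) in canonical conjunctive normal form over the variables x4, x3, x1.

(x4 OR x3 OR x1) AND (x4 OR NOT x3 OR NOT x1) AND (NOT x4 OR x3 OR NOT x1) AND (NOT x4 OR NOT x3 OR x1)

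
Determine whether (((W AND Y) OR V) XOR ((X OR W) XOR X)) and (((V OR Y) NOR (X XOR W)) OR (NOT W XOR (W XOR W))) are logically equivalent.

No. Counterexample: with Y=0, W=0, X=0, V=0, Expression 1 = 0 but Expression 2 = 1.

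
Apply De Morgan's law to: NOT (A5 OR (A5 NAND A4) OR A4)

NOT A5 AND NOT (A5 NAND A4) AND NOT A4
De Morgan's: NOT(OR of terms) = AND of negations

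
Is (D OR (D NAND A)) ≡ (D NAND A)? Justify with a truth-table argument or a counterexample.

No. Counterexample: with D=1, A=1, Expression 1 = 1 but Expression 2 = 0.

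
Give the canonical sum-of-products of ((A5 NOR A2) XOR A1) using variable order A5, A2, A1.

Σm(0, 3, 5, 7) = (NOT A5 AND NOT A2 AND NOT A1) OR (NOT A5 AND A2 AND A1) OR (A5 AND NOT A2 AND A1) OR (A5 AND A2 AND A1)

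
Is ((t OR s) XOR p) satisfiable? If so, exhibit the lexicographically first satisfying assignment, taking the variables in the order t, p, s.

t=0, p=0, s=1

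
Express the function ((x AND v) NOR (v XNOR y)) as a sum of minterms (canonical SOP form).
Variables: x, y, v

Σm(1, 2, 6) = (NOT x AND NOT y AND v) OR (NOT x AND y AND NOT v) OR (x AND y AND NOT v)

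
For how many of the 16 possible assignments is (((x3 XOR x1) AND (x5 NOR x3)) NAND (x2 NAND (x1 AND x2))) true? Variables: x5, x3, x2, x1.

Satisfying assignments: (0,0,0,0), (0,0,1,0), (0,0,1,1), (0,1,0,0), (0,1,0,1), (0,1,1,0), (0,1,1,1), (1,0,0,0), (1,0,0,1), (1,0,1,0), (1,0,1,1), (1,1,0,0), (1,1,0,1), (1,1,1,0), (1,1,1,1)
Count: 15 out of 16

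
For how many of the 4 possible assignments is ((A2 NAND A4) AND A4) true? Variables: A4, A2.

Satisfying assignments: (1,0)
Count: 1 out of 4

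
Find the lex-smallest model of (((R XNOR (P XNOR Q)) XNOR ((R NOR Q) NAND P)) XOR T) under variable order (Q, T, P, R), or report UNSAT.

Q=0, T=0, P=0, R=1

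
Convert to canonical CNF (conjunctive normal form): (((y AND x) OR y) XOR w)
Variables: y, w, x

(y OR w OR x) AND (y OR w OR NOT x) AND (NOT y OR NOT w OR x) AND (NOT y OR NOT w OR NOT x)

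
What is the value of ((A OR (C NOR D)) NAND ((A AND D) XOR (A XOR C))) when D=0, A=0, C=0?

Substituting: ((0 OR (0 NOR 0)) NAND ((0 AND 0) XOR (0 XOR 0)))
= 1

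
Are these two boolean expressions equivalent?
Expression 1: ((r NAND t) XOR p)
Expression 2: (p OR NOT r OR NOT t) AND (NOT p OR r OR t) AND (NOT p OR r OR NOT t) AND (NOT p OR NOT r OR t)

Yes, they are equivalent — the two output columns agree on all 8 assignments:
p | r | t | Expression 1 | Expression 2
---------------------------------------
0 | 0 | 0 | 1 | 1
0 | 0 | 1 | 1 | 1
0 | 1 | 0 | 1 | 1
0 | 1 | 1 | 0 | 0
1 | 0 | 0 | 0 | 0
1 | 0 | 1 | 0 | 0
1 | 1 | 0 | 0 | 0
1 | 1 | 1 | 1 | 1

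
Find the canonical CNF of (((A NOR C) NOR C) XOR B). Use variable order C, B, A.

(C OR B OR A) AND (C OR NOT B OR NOT A) AND (NOT C OR B OR A) AND (NOT C OR B OR NOT A)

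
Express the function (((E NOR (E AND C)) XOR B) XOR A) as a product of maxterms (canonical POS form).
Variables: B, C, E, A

ΠM(1, 2, 5, 6, 8, 11, 12, 15) = (B OR C OR E OR NOT A) AND (B OR C OR NOT E OR A) AND (B OR NOT C OR E OR NOT A) AND (B OR NOT C OR NOT E OR A) AND (NOT B OR C OR E OR A) AND (NOT B OR C OR NOT E OR NOT A) AND (NOT B OR NOT C OR E OR A) AND (NOT B OR NOT C OR NOT E OR NOT A)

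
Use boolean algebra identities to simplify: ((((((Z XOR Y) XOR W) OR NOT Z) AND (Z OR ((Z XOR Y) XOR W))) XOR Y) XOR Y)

By XOR self-cancellation ((E XOR v) XOR v = E) then distribution ((E OR v) AND (E OR NOT v) = E):
= ((Z XOR Y) XOR W)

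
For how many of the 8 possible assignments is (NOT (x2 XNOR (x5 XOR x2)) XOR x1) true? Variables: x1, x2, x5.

Satisfying assignments: (0,0,1), (0,1,1), (1,0,0), (1,1,0)
Count: 4 out of 8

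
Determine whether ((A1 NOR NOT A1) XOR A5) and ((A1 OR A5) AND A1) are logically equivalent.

No. Counterexample: with A1=0, A5=1, Expression 1 = 1 but Expression 2 = 0.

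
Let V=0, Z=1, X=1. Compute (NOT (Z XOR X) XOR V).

Substituting: (NOT (1 XOR 1) XOR 0)
= 1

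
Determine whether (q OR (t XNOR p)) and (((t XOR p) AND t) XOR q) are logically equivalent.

No. Counterexample: with t=0, p=0, q=0, Expression 1 = 1 but Expression 2 = 0.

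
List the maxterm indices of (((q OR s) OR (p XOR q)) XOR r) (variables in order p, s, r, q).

ΠM(0, 3, 6, 7, 10, 11, 14, 15) = (p OR s OR r OR q) AND (p OR s OR NOT r OR NOT q) AND (p OR NOT s OR NOT r OR q) AND (p OR NOT s OR NOT r OR NOT q) AND (NOT p OR s OR NOT r OR q) AND (NOT p OR s OR NOT r OR NOT q) AND (NOT p OR NOT s OR NOT r OR q) AND (NOT p OR NOT s OR NOT r OR NOT q)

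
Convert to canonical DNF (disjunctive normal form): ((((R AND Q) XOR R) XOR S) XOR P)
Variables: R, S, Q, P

(NOT R AND NOT S AND NOT Q AND P) OR (NOT R AND NOT S AND Q AND P) OR (NOT R AND S AND NOT Q AND NOT P) OR (NOT R AND S AND Q AND NOT P) OR (R AND NOT S AND NOT Q AND NOT P) OR (R AND NOT S AND Q AND P) OR (R AND S AND NOT Q AND P) OR (R AND S AND Q AND NOT P)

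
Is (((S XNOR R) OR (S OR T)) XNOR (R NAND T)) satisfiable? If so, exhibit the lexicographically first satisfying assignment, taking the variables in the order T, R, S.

T=0, R=0, S=0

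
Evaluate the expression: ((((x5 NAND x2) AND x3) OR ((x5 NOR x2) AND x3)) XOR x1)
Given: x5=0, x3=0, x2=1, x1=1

Substituting: ((((0 NAND 1) AND 0) OR ((0 NOR 1) AND 0)) XOR 1)
= 1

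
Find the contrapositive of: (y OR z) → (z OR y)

Contrapositive: NOT (z OR y) → NOT (y OR z)
Note: A statement and its contrapositive are logically equivalent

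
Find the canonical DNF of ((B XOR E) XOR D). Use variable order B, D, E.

(NOT B AND NOT D AND E) OR (NOT B AND D AND NOT E) OR (B AND NOT D AND NOT E) OR (B AND D AND E)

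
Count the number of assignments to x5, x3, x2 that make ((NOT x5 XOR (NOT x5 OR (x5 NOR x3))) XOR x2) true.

Satisfying assignments: (0,0,1), (0,1,1), (1,0,1), (1,1,1)
Count: 4 out of 8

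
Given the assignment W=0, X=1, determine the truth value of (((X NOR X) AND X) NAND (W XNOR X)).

Substituting: (((1 NOR 1) AND 1) NAND (0 XNOR 1))
= 1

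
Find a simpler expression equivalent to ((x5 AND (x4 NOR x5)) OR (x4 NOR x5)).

By absorption (E OR (E AND v) = E):
= (x4 NOR x5)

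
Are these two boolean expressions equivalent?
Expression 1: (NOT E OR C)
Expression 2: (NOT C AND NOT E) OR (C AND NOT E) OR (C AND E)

Yes, they are equivalent — the two output columns agree on all 4 assignments:
C | E | Expression 1 | Expression 2
-----------------------------------
0 | 0 | 1 | 1
0 | 1 | 0 | 0
1 | 0 | 1 | 1
1 | 1 | 1 | 1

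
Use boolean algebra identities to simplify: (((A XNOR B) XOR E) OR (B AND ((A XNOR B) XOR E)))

By absorption (E OR (E AND v) = E):
= ((A XNOR B) XOR E)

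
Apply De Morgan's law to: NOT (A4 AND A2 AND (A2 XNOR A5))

NOT A4 OR NOT A2 OR NOT (A2 XNOR A5)
De Morgan's: NOT(AND of terms) = OR of negations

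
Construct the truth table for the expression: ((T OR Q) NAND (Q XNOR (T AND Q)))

T | Q | Output
--------------
0 | 0 | 1
0 | 1 | 1
1 | 0 | 0
1 | 1 | 0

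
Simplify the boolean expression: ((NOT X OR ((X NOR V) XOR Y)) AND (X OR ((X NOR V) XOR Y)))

By distribution ((E OR v) AND (E OR NOT v) = E):
= ((X NOR V) XOR Y)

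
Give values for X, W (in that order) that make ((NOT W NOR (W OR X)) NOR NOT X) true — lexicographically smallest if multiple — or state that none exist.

X=1, W=0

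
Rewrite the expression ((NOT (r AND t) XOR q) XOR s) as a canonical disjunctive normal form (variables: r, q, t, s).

(NOT r AND NOT q AND NOT t AND NOT s) OR (NOT r AND NOT q AND t AND NOT s) OR (NOT r AND q AND NOT t AND s) OR (NOT r AND q AND t AND s) OR (r AND NOT q AND NOT t AND NOT s) OR (r AND NOT q AND t AND s) OR (r AND q AND NOT t AND s) OR (r AND q AND t AND NOT s)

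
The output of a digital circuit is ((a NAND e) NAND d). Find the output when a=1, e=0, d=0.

Substituting: ((1 NAND 0) NAND 0)
= 1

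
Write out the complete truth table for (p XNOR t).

p | t | Output
--------------
0 | 0 | 1
0 | 1 | 0
1 | 0 | 0
1 | 1 | 1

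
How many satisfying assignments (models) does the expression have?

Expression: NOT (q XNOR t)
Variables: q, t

Satisfying assignments: (0,1), (1,0)
Count: 2 out of 4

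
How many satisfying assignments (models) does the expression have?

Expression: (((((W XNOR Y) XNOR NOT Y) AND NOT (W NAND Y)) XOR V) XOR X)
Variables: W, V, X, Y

Satisfying assignments: (0,0,1,0), (0,0,1,1), (0,1,0,0), (0,1,0,1), (1,0,1,0), (1,0,1,1), (1,1,0,0), (1,1,0,1)
Count: 8 out of 16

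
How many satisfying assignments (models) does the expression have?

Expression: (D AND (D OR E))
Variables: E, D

Satisfying assignments: (0,1), (1,1)
Count: 2 out of 4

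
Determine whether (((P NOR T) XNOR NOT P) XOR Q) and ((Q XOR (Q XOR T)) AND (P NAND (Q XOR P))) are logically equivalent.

No. Counterexample: with T=0, Q=0, P=0, Expression 1 = 1 but Expression 2 = 0.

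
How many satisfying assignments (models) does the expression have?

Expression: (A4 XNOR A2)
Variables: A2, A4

Satisfying assignments: (0,0), (1,1)
Count: 2 out of 4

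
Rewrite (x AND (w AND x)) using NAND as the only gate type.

((x NAND ((w NAND x) NAND (w NAND x))) NAND (x NAND ((w NAND x) NAND (w NAND x))))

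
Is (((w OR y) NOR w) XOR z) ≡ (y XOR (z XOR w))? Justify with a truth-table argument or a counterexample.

No. Counterexample: with z=0, w=0, y=0, Expression 1 = 1 but Expression 2 = 0.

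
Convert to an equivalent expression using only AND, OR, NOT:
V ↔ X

(V AND X) OR (NOT V AND NOT X)
(Biconditional = both true or both false)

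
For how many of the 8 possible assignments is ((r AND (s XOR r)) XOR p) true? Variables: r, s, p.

Satisfying assignments: (0,0,1), (0,1,1), (1,0,0), (1,1,1)
Count: 4 out of 8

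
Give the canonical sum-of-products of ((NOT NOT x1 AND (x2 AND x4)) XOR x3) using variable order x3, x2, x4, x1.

Σm(7, 8, 9, 10, 11, 12, 13, 14) = (NOT x3 AND x2 AND x4 AND x1) OR (x3 AND NOT x2 AND NOT x4 AND NOT x1) OR (x3 AND NOT x2 AND NOT x4 AND x1) OR (x3 AND NOT x2 AND x4 AND NOT x1) OR (x3 AND NOT x2 AND x4 AND x1) OR (x3 AND x2 AND NOT x4 AND NOT x1) OR (x3 AND x2 AND NOT x4 AND x1) OR (x3 AND x2 AND x4 AND NOT x1)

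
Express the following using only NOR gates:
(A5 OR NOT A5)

((A5 NOR (A5 NOR A5)) NOR (A5 NOR (A5 NOR A5)))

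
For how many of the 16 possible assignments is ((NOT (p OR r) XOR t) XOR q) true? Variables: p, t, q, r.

Satisfying assignments: (0,0,0,0), (0,0,1,1), (0,1,0,1), (0,1,1,0), (1,0,1,0), (1,0,1,1), (1,1,0,0), (1,1,0,1)
Count: 8 out of 16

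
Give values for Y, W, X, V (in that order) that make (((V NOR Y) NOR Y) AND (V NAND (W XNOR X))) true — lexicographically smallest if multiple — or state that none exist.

Y=0, W=0, X=1, V=1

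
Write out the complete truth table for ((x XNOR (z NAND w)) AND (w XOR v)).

w | x | v | z | Output
----------------------
0 | 0 | 0 | 0 | 0
0 | 0 | 0 | 1 | 0
0 | 0 | 1 | 0 | 0
0 | 0 | 1 | 1 | 0
0 | 1 | 0 | 0 | 0
0 | 1 | 0 | 1 | 0
0 | 1 | 1 | 0 | 1
0 | 1 | 1 | 1 | 1
1 | 0 | 0 | 0 | 0
1 | 0 | 0 | 1 | 1
1 | 0 | 1 | 0 | 0
1 | 0 | 1 | 1 | 0
1 | 1 | 0 | 0 | 1
1 | 1 | 0 | 1 | 0
1 | 1 | 1 | 0 | 0
1 | 1 | 1 | 1 | 0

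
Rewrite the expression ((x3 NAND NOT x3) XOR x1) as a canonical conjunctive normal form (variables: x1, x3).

(NOT x1 OR x3) AND (NOT x1 OR NOT x3)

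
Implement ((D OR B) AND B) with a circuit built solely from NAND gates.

((((D NAND D) NAND (B NAND B)) NAND B) NAND (((D NAND D) NAND (B NAND B)) NAND B))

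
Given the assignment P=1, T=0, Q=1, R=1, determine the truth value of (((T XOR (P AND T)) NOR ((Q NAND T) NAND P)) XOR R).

Substituting: (((0 XOR (1 AND 0)) NOR ((1 NAND 0) NAND 1)) XOR 1)
= 0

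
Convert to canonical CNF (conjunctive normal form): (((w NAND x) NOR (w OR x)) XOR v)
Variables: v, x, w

(v OR x OR w) AND (v OR x OR NOT w) AND (v OR NOT x OR w) AND (v OR NOT x OR NOT w)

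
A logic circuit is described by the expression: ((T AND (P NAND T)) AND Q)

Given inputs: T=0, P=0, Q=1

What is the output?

Substituting: ((0 AND (0 NAND 0)) AND 1)
= 0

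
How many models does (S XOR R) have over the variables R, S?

Satisfying assignments: (0,1), (1,0)
Count: 2 out of 4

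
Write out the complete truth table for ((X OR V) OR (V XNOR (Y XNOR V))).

V | X | Y | Output
------------------
0 | 0 | 0 | 0
0 | 0 | 1 | 1
0 | 1 | 0 | 1
0 | 1 | 1 | 1
1 | 0 | 0 | 1
1 | 0 | 1 | 1
1 | 1 | 0 | 1
1 | 1 | 1 | 1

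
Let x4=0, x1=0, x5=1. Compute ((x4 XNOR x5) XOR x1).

Substituting: ((0 XNOR 1) XOR 0)
= 0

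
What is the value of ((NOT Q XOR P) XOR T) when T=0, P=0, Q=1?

Substituting: ((NOT 1 XOR 0) XOR 0)
= 0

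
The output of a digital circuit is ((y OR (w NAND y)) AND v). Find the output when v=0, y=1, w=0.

Substituting: ((1 OR (0 NAND 1)) AND 0)
= 0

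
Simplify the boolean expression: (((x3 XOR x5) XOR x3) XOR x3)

By XOR self-cancellation ((E XOR v) XOR v = E):
= (x3 XOR x5)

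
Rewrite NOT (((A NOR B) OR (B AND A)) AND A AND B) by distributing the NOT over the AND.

NOT ((A NOR B) OR (B AND A)) OR NOT A OR NOT B
De Morgan's: NOT(AND of terms) = OR of negations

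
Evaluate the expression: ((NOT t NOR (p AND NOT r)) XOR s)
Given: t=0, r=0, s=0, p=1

Substituting: ((NOT 0 NOR (1 AND NOT 0)) XOR 0)
= 0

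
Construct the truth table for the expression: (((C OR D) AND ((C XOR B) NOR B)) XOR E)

D | C | B | E | Output
----------------------
0 | 0 | 0 | 0 | 0
0 | 0 | 0 | 1 | 1
0 | 0 | 1 | 0 | 0
0 | 0 | 1 | 1 | 1
0 | 1 | 0 | 0 | 0
0 | 1 | 0 | 1 | 1
0 | 1 | 1 | 0 | 0
0 | 1 | 1 | 1 | 1
1 | 0 | 0 | 0 | 1
1 | 0 | 0 | 1 | 0
1 | 0 | 1 | 0 | 0
1 | 0 | 1 | 1 | 1
1 | 1 | 0 | 0 | 0
1 | 1 | 0 | 1 | 1
1 | 1 | 1 | 0 | 0
1 | 1 | 1 | 1 | 1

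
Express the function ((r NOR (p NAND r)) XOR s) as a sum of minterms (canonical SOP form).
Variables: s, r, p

Σm(4, 5, 6, 7) = (s AND NOT r AND NOT p) OR (s AND NOT r AND p) OR (s AND r AND NOT p) OR (s AND r AND p)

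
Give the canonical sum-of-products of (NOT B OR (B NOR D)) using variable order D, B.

Σm(0, 2) = (NOT D AND NOT B) OR (D AND NOT B)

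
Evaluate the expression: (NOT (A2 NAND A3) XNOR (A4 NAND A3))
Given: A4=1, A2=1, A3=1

Substituting: (NOT (1 NAND 1) XNOR (1 NAND 1))
= 0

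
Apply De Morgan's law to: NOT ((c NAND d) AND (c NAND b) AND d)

NOT (c NAND d) OR NOT (c NAND b) OR NOT d
De Morgan's: NOT(AND of terms) = OR of negations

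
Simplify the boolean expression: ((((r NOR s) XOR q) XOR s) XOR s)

By XOR self-cancellation ((E XOR v) XOR v = E):
= ((r NOR s) XOR q)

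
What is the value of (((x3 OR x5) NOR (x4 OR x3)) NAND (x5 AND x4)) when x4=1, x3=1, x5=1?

Substituting: (((1 OR 1) NOR (1 OR 1)) NAND (1 AND 1))
= 1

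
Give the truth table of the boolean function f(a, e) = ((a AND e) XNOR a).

a | e | Output
--------------
0 | 0 | 1
0 | 1 | 1
1 | 0 | 0
1 | 1 | 1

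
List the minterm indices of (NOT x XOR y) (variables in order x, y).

Σm(0, 3) = (NOT x AND NOT y) OR (x AND y)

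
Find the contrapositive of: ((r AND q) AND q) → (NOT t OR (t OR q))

Contrapositive: NOT (NOT t OR (t OR q)) → NOT ((r AND q) AND q)
Note: A statement and its contrapositive are logically equivalent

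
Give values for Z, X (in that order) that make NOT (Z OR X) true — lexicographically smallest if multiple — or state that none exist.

Z=0, X=0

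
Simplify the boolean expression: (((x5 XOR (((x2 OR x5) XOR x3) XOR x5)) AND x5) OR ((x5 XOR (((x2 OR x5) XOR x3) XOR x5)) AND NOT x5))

By distribution ((E AND v) OR (E AND NOT v) = E) then XOR self-cancellation ((E XOR v) XOR v = E):
= ((x2 OR x5) XOR x3)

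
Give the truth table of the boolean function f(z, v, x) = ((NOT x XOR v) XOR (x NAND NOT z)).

z | v | x | Output
------------------
0 | 0 | 0 | 0
0 | 0 | 1 | 0
0 | 1 | 0 | 1
0 | 1 | 1 | 1
1 | 0 | 0 | 0
1 | 0 | 1 | 1
1 | 1 | 0 | 1
1 | 1 | 1 | 0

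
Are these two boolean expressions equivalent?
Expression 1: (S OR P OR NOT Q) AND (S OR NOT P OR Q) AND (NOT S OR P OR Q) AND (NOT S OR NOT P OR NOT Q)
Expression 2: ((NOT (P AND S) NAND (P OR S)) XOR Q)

Yes, they are equivalent — the two output columns agree on all 8 assignments:
S | P | Q | Expression 1 | Expression 2
---------------------------------------
0 | 0 | 0 | 1 | 1
0 | 0 | 1 | 0 | 0
0 | 1 | 0 | 0 | 0
0 | 1 | 1 | 1 | 1
1 | 0 | 0 | 0 | 0
1 | 0 | 1 | 1 | 1
1 | 1 | 0 | 1 | 1
1 | 1 | 1 | 0 | 0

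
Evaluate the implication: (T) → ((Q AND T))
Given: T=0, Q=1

Antecedent (T) = 0; consequent ((Q AND T)) = 0.
0 → 0 = 1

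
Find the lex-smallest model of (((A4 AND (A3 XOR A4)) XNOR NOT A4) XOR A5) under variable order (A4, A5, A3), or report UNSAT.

A4=0, A5=1, A3=0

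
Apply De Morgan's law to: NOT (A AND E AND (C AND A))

NOT A OR NOT E OR NOT (C AND A)
De Morgan's: NOT(AND of terms) = OR of negations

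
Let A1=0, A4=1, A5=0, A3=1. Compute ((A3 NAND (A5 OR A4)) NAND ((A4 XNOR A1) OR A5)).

Substituting: ((1 NAND (0 OR 1)) NAND ((1 XNOR 0) OR 0))
= 1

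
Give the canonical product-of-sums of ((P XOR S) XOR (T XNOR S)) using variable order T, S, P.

ΠM(1, 3, 4, 6) = (T OR S OR NOT P) AND (T OR NOT S OR NOT P) AND (NOT T OR S OR P) AND (NOT T OR NOT S OR P)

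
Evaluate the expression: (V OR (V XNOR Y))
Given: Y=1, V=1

Substituting: (1 OR (1 XNOR 1))
= 1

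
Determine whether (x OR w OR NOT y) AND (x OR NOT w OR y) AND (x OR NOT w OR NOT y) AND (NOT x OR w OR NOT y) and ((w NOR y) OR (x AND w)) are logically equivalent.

Yes, they are equivalent — the two output columns agree on all 8 assignments:
x | w | y | Expression 1 | Expression 2
---------------------------------------
0 | 0 | 0 | 1 | 1
0 | 0 | 1 | 0 | 0
0 | 1 | 0 | 0 | 0
0 | 1 | 1 | 0 | 0
1 | 0 | 0 | 1 | 1
1 | 0 | 1 | 0 | 0
1 | 1 | 0 | 1 | 1
1 | 1 | 1 | 1 | 1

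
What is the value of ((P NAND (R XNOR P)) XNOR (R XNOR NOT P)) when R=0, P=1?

Substituting: ((1 NAND (0 XNOR 1)) XNOR (0 XNOR NOT 1))
= 1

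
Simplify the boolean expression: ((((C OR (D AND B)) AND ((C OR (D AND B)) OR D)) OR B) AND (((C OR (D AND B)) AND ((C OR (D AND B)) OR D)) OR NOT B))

By distribution ((E OR v) AND (E OR NOT v) = E) then absorption (E AND (E OR v) = E):
= (C OR (D AND B))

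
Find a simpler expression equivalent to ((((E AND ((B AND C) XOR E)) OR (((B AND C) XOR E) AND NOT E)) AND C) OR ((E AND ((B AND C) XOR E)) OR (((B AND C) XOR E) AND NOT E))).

By absorption (E OR (E AND v) = E) then distribution ((E AND v) OR (E AND NOT v) = E):
= ((B AND C) XOR E)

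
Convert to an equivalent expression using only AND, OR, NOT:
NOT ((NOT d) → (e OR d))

(NOT d) AND NOT (e OR d)
(Negated implication: NOT(A → B) = A AND NOT B)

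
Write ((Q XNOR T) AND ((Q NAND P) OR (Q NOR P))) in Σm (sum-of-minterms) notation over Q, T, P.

Σm(0, 1, 6) = (NOT Q AND NOT T AND NOT P) OR (NOT Q AND NOT T AND P) OR (Q AND T AND NOT P)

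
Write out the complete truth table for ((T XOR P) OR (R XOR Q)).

Q | R | P | T | Output
----------------------
0 | 0 | 0 | 0 | 0
0 | 0 | 0 | 1 | 1
0 | 0 | 1 | 0 | 1
0 | 0 | 1 | 1 | 0
0 | 1 | 0 | 0 | 1
0 | 1 | 0 | 1 | 1
0 | 1 | 1 | 0 | 1
0 | 1 | 1 | 1 | 1
1 | 0 | 0 | 0 | 1
1 | 0 | 0 | 1 | 1
1 | 0 | 1 | 0 | 1
1 | 0 | 1 | 1 | 1
1 | 1 | 0 | 0 | 0
1 | 1 | 0 | 1 | 1
1 | 1 | 1 | 0 | 1
1 | 1 | 1 | 1 | 0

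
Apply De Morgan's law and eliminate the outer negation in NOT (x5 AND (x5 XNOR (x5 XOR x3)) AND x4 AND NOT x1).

NOT x5 OR NOT (x5 XNOR (x5 XOR x3)) OR NOT x4 OR x1
De Morgan's: NOT(AND of terms) = OR of negations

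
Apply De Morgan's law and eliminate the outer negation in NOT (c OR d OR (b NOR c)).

NOT c AND NOT d AND NOT (b NOR c)
De Morgan's: NOT(OR of terms) = AND of negations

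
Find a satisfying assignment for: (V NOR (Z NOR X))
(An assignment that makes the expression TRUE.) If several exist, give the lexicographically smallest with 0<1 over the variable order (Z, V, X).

Z=0, V=0, X=1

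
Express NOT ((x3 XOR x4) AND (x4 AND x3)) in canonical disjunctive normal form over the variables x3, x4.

(NOT x3 AND NOT x4) OR (NOT x3 AND x4) OR (x3 AND NOT x4) OR (x3 AND x4)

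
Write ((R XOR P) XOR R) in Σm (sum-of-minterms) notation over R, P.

Σm(1, 3) = (NOT R AND P) OR (R AND P)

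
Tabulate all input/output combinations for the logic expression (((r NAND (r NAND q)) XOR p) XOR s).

p | s | r | q | Output
----------------------
0 | 0 | 0 | 0 | 1
0 | 0 | 0 | 1 | 1
0 | 0 | 1 | 0 | 0
0 | 0 | 1 | 1 | 1
0 | 1 | 0 | 0 | 0
0 | 1 | 0 | 1 | 0
0 | 1 | 1 | 0 | 1
0 | 1 | 1 | 1 | 0
1 | 0 | 0 | 0 | 0
1 | 0 | 0 | 1 | 0
1 | 0 | 1 | 0 | 1
1 | 0 | 1 | 1 | 0
1 | 1 | 0 | 0 | 1
1 | 1 | 0 | 1 | 1
1 | 1 | 1 | 0 | 0
1 | 1 | 1 | 1 | 1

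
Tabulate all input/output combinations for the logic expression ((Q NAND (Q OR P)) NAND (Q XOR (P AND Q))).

Q | P | Output
--------------
0 | 0 | 1
0 | 1 | 1
1 | 0 | 1
1 | 1 | 1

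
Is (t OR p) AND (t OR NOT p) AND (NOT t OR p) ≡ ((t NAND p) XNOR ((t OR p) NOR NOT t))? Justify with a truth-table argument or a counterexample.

Yes, they are equivalent — the two output columns agree on all 4 assignments:
t | p | Expression 1 | Expression 2
-----------------------------------
0 | 0 | 0 | 0
0 | 1 | 0 | 0
1 | 0 | 0 | 0
1 | 1 | 1 | 1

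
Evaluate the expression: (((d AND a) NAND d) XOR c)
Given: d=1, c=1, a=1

Substituting: (((1 AND 1) NAND 1) XOR 1)
= 1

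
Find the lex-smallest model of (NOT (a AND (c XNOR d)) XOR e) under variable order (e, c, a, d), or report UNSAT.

e=0, c=0, a=0, d=0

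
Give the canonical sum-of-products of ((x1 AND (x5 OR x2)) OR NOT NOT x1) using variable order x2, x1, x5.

Σm(2, 3, 6, 7) = (NOT x2 AND x1 AND NOT x5) OR (NOT x2 AND x1 AND x5) OR (x2 AND x1 AND NOT x5) OR (x2 AND x1 AND x5)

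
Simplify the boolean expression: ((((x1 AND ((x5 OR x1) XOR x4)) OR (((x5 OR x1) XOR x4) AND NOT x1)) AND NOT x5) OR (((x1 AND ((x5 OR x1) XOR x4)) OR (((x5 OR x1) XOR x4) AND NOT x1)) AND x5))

By distribution ((E AND v) OR (E AND NOT v) = E) then distribution ((E AND v) OR (E AND NOT v) = E):
= ((x5 OR x1) XOR x4)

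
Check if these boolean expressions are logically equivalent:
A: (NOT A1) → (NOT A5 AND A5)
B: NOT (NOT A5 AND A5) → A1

Yes, Contrapositive is always equivalent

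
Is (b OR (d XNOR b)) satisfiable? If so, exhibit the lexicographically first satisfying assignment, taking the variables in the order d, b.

d=0, b=0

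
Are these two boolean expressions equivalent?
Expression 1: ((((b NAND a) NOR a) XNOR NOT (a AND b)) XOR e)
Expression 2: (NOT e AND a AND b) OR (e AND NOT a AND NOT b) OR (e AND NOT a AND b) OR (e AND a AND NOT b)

Yes, they are equivalent — the two output columns agree on all 8 assignments:
e | a | b | Expression 1 | Expression 2
---------------------------------------
0 | 0 | 0 | 0 | 0
0 | 0 | 1 | 0 | 0
0 | 1 | 0 | 0 | 0
0 | 1 | 1 | 1 | 1
1 | 0 | 0 | 1 | 1
1 | 0 | 1 | 1 | 1
1 | 1 | 0 | 1 | 1
1 | 1 | 1 | 0 | 0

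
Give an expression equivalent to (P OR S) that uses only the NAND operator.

((P NAND P) NAND (S NAND S))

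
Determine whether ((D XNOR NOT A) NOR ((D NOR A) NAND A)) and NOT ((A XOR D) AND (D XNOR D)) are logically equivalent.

No. Counterexample: with D=0, A=0, Expression 1 = 0 but Expression 2 = 1.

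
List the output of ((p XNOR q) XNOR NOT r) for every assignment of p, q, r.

p | q | r | Output
------------------
0 | 0 | 0 | 1
0 | 0 | 1 | 0
0 | 1 | 0 | 0
0 | 1 | 1 | 1
1 | 0 | 0 | 0
1 | 0 | 1 | 1
1 | 1 | 0 | 1
1 | 1 | 1 | 0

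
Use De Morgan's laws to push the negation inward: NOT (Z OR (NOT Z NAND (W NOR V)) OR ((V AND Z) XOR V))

NOT Z AND NOT (NOT Z NAND (W NOR V)) AND NOT ((V AND Z) XOR V)
De Morgan's: NOT(OR of terms) = AND of negations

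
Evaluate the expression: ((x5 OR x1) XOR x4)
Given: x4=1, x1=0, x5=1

Substituting: ((1 OR 0) XOR 1)
= 0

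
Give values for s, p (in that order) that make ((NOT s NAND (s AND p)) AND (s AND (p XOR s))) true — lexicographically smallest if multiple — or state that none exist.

s=1, p=0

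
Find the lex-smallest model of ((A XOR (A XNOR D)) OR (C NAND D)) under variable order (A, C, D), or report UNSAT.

A=0, C=0, D=0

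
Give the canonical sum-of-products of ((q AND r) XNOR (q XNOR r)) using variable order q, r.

Σm(1, 2, 3) = (NOT q AND r) OR (q AND NOT r) OR (q AND r)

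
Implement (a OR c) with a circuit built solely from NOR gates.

((a NOR c) NOR (a NOR c))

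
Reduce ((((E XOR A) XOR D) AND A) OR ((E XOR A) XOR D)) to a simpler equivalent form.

By absorption (E OR (E AND v) = E):
= ((E XOR A) XOR D)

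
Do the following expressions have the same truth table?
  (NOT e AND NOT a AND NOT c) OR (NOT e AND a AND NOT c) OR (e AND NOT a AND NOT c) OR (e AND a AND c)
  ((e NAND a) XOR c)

Yes, they are equivalent — the two output columns agree on all 8 assignments:
e | a | c | Expression 1 | Expression 2
---------------------------------------
0 | 0 | 0 | 1 | 1
0 | 0 | 1 | 0 | 0
0 | 1 | 0 | 1 | 1
0 | 1 | 1 | 0 | 0
1 | 0 | 0 | 1 | 1
1 | 0 | 1 | 0 | 0
1 | 1 | 0 | 0 | 0
1 | 1 | 1 | 1 | 1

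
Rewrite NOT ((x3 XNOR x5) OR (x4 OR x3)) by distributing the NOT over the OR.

NOT (x3 XNOR x5) AND NOT (x4 OR x3)
De Morgan's: NOT(OR of terms) = AND of negations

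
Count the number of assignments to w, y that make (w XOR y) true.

Satisfying assignments: (0,1), (1,0)
Count: 2 out of 4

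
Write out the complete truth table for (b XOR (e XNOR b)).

e | b | Output
--------------
0 | 0 | 1
0 | 1 | 1
1 | 0 | 0
1 | 1 | 0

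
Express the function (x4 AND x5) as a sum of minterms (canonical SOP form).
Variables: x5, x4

Σm(3) = (x5 AND x4)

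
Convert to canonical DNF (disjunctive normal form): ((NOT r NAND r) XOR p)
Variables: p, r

(NOT p AND NOT r) OR (NOT p AND r)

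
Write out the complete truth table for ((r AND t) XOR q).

q | t | r | Output
------------------
0 | 0 | 0 | 0
0 | 0 | 1 | 0
0 | 1 | 0 | 0
0 | 1 | 1 | 1
1 | 0 | 0 | 1
1 | 0 | 1 | 1
1 | 1 | 0 | 1
1 | 1 | 1 | 0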